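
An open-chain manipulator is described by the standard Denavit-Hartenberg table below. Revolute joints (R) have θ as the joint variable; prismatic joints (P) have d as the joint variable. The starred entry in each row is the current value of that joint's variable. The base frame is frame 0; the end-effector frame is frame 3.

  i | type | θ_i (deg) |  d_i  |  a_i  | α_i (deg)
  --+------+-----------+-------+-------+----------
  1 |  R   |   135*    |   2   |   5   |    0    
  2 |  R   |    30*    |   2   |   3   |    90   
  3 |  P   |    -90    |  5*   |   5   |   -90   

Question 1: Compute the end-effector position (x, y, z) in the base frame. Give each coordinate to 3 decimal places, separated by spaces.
after link 1: o_1 = (-3.5355, 3.5355, 2.0000)
after link 2: o_2 = (-6.4333, 4.3120, 4.0000)
after link 3: o_3 = (-5.1392, 9.1416, -1.0000)

-5.139 9.142 -1.000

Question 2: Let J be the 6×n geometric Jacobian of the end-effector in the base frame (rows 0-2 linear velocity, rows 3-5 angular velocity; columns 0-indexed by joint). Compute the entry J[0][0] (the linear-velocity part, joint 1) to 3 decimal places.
-9.142

axis z_0 = ẑ; lever o_n−o_0 = (-5.1392,9.1416,-1.0000)
cross product → J_v[:, 0] = (-9.1416,-5.1392,0.0000)
J_ω[:, 0] = z_0
entry J[0][0] = -9.1416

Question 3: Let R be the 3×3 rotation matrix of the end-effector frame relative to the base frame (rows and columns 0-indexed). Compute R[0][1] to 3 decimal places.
-0.259

End-effector y-axis (col 1 of R) = (-0.2588,-0.9659,-0.0000)
R[0][1] = -0.2588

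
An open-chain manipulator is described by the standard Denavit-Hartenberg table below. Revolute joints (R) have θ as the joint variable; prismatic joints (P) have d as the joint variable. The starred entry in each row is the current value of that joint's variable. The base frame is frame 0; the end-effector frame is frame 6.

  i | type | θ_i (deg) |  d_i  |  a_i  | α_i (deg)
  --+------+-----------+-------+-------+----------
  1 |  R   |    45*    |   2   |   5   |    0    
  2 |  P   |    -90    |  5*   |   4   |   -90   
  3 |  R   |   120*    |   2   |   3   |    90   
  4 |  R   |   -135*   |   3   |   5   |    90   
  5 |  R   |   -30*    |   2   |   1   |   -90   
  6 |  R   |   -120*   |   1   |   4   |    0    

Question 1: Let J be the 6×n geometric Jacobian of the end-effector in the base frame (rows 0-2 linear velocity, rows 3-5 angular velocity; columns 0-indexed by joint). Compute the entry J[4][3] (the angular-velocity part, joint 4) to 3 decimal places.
-0.612

axis z_3 = (0.6124,-0.6124,-0.5000); lever o_n−o_3 = (5.6132,-4.7831,4.0008)
cross product → J_v[:, 3] = (-4.8415,-5.2566,0.5083)
J_ω[:, 3] = z_3
entry J[4][3] = -0.6124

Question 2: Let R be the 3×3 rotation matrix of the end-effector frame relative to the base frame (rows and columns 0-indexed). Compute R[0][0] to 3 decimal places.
0.911

End-effector x-axis (col 0 of R) = (0.9109,0.3882,0.1402)
R[0][0] = 0.9109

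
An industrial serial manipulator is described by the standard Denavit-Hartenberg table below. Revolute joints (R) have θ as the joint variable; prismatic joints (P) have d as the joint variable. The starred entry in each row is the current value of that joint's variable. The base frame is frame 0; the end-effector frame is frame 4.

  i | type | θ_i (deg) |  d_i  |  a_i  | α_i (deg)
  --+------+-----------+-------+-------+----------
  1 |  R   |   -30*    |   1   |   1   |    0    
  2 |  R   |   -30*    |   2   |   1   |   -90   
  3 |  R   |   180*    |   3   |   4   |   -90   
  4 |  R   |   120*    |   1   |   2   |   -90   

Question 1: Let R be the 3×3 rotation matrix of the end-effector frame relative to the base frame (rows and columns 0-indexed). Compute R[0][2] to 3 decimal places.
0.866

End-effector z-axis (col 2 of R) = (0.8660,-0.5000,0.0000)
R[0][2] = 0.8660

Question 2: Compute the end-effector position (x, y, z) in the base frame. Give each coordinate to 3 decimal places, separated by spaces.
0.964 1.866 4.000

after link 1: o_1 = (0.8660, -0.5000, 1.0000)
after link 2: o_2 = (1.3660, -1.3660, 3.0000)
after link 3: o_3 = (1.9641, 3.5981, 3.0000)
after link 4: o_4 = (0.9641, 1.8660, 4.0000)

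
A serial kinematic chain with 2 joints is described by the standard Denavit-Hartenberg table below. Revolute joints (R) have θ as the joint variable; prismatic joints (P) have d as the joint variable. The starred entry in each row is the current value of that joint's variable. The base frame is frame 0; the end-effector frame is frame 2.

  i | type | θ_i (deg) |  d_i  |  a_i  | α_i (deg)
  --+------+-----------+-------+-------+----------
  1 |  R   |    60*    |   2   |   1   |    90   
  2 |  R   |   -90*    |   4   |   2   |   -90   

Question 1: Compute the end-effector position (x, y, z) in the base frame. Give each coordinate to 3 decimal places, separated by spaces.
after link 1: o_1 = (0.5000, 0.8660, 2.0000)
after link 2: o_2 = (3.9641, -1.1340, 0.0000)

3.964 -1.134 0.000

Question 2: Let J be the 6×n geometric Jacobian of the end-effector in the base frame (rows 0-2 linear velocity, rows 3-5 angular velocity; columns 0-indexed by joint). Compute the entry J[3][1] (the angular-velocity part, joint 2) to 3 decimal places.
axis z_1 = (0.8660,-0.5000,0.0000); lever o_n−o_1 = (3.4641,-2.0000,-2.0000)
cross product → J_v[:, 1] = (1.0000,1.7321,0.0000)
J_ω[:, 1] = z_1
entry J[3][1] = 0.8660

0.866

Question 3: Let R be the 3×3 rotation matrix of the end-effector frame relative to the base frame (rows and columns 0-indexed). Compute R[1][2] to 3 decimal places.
0.866

End-effector z-axis (col 2 of R) = (0.5000,0.8660,0.0000)
R[1][2] = 0.8660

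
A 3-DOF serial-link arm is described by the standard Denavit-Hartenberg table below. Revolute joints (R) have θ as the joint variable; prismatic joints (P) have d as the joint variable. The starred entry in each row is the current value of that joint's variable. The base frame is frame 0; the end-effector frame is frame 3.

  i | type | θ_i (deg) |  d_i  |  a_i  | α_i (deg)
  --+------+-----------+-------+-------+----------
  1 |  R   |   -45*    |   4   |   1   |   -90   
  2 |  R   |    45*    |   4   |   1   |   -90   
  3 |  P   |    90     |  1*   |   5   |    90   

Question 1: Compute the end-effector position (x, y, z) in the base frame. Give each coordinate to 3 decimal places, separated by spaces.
after link 1: o_1 = (0.7071, -0.7071, 4.0000)
after link 2: o_2 = (4.0355, 1.6213, 3.2929)
after link 3: o_3 = (0.0000, -1.4142, 2.5858)

0.000 -1.414 2.586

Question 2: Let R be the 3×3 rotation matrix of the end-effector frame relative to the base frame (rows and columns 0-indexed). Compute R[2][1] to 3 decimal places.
-0.707

End-effector y-axis (col 1 of R) = (-0.5000,0.5000,-0.7071)
R[2][1] = -0.7071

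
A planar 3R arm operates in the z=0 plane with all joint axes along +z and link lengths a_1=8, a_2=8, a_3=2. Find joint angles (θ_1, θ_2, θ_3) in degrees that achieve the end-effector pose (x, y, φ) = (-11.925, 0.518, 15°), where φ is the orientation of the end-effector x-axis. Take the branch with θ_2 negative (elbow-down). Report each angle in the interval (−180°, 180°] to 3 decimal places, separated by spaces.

wrist centre = target − a_3·(cos φ, sin φ) = (-13.8569, 0.0004)
cos θ_2 = (192.0123−8²−8²)/(2·8·8) = 0.5001; θ_2 = -59.9936° (elbow-down)
β = atan2(0.0004,-13.8569) = 179.9985°; ψ = atan2(-6.9278,12.0008) = -29.9968°
θ_1 = β − ψ = 209.9953°
θ_3 = φ − θ_1 − θ_2 = -135.0017° (wrapped to (-180°,180°])

-150.005 -59.994 -135.002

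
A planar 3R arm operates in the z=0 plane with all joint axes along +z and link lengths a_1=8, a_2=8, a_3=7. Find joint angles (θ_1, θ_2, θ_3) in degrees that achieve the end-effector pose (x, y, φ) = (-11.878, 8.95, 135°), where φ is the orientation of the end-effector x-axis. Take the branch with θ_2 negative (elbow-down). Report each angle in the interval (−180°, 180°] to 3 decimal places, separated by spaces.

-150.002 -119.999 45.001

wrist centre = target − a_3·(cos φ, sin φ) = (-6.9283, 4.0003)
cos θ_2 = (64.0027−8²−8²)/(2·8·8) = -0.5000; θ_2 = -119.9986° (elbow-down)
β = atan2(4.0003,-6.9283) = 149.9986°; ψ = atan2(-6.9283,4.0002) = -59.9993°
θ_1 = β − ψ = 209.9979°
θ_3 = φ − θ_1 − θ_2 = 45.0007° (wrapped to (-180°,180°])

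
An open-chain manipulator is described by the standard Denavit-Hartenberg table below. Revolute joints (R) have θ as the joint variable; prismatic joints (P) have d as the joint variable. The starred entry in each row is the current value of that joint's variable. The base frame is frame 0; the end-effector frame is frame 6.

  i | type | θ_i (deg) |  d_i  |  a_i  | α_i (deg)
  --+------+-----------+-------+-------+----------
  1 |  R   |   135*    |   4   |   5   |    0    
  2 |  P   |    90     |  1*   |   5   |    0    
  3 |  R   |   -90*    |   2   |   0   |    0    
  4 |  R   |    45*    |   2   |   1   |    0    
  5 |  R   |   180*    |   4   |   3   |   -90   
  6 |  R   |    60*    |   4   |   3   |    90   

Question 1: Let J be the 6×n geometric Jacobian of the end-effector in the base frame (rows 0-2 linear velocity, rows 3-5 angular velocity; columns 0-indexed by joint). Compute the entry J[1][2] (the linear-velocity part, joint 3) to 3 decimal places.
axis z_2 = (0.0000,0.0000,1.0000); lever o_n−o_2 = (3.5000,4.0000,5.4019)
cross product → J_v[:, 2] = (-4.0000,3.5000,0.0000)
J_ω[:, 2] = z_2
entry J[1][2] = 3.5000

3.500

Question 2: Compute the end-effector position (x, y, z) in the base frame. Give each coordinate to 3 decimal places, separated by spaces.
after link 1: o_1 = (-3.5355, 3.5355, 4.0000)
after link 2: o_2 = (-7.0711, 0.0000, 5.0000)
after link 3: o_3 = (-7.0711, 0.0000, 7.0000)
after link 4: o_4 = (-8.0711, 0.0000, 9.0000)
after link 5: o_5 = (-5.0711, -0.0000, 13.0000)
after link 6: o_6 = (-3.5711, 4.0000, 10.4019)

-3.571 4.000 10.402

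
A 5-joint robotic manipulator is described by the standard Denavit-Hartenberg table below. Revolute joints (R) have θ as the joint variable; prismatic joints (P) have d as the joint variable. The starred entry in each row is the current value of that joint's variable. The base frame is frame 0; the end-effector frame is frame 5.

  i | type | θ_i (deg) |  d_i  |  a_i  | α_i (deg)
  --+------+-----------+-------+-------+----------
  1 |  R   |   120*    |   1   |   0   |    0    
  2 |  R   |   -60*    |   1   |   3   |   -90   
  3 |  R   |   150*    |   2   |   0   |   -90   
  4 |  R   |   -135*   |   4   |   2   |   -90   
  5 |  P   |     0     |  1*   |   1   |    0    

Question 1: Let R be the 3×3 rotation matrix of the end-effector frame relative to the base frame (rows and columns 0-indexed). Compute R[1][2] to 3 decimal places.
-0.177

End-effector z-axis (col 2 of R) = (-0.9186,-0.1768,-0.3536)
R[1][2] = -0.1768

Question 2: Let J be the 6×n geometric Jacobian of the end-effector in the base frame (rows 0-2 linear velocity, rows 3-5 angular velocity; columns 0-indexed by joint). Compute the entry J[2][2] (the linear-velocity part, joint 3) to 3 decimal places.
0.775

axis z_2 = (-0.8660,0.5000,0.0000); lever o_n−o_2 = (-4.5692,1.7428,4.1712)
cross product → J_v[:, 2] = (2.0856,3.6124,0.7753)
J_ω[:, 2] = z_2
entry J[2][2] = 0.7753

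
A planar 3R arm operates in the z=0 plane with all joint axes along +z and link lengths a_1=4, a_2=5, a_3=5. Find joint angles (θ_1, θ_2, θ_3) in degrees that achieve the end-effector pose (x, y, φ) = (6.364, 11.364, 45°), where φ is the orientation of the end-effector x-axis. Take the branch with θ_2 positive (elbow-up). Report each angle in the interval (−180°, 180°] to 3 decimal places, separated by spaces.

wrist centre = target − a_3·(cos φ, sin φ) = (2.8285, 7.8285)
cos θ_2 = (69.2851−4²−5²)/(2·4·5) = 0.7071; θ_2 = 44.9983° (elbow-up)
β = atan2(7.8285,2.8285) = 70.1349°; ψ = atan2(3.5354,7.5356) = 25.1342°
θ_1 = β − ψ = 45.0008°
θ_3 = φ − θ_1 − θ_2 = -44.9991° (wrapped to (-180°,180°])

45.001 44.998 -44.999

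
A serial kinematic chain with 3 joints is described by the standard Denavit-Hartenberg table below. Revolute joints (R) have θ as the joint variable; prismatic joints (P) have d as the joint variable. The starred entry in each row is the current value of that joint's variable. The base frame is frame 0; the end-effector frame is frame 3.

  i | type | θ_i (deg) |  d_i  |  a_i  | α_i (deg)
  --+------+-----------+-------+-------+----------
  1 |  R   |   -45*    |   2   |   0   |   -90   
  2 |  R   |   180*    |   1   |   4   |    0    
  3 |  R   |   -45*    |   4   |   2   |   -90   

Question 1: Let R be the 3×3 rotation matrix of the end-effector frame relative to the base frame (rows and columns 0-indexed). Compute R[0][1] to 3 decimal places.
End-effector y-axis (col 1 of R) = (-0.7071,-0.7071,-0.0000)
R[0][1] = -0.7071

-0.707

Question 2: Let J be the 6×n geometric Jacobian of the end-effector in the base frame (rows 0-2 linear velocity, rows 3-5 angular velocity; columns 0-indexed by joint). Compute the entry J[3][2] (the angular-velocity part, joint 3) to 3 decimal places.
0.707

axis z_2 = (0.7071,0.7071,0.0000); lever o_n−o_2 = (1.8284,3.8284,-1.4142)
cross product → J_v[:, 2] = (-1.0000,1.0000,1.4142)
J_ω[:, 2] = z_2
entry J[3][2] = 0.7071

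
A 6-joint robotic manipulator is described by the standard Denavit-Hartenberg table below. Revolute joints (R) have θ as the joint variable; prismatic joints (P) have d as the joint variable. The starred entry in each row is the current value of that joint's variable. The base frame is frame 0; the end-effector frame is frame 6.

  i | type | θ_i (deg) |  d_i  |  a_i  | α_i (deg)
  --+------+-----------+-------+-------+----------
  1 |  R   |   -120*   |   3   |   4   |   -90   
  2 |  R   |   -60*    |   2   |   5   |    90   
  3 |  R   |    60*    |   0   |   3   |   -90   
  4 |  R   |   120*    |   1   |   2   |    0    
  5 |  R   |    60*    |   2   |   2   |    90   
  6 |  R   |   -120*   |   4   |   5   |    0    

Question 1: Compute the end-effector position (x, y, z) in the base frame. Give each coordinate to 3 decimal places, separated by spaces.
after link 1: o_1 = (-2.0000, -3.4641, 3.0000)
after link 2: o_2 = (-1.5179, -6.6292, 7.3301)
after link 3: o_3 = (0.3571, -8.5777, 8.6292)
after link 4: o_4 = (-0.3684, -9.1022, 6.5801)
after link 5: o_5 = (-0.3194, -7.5532, 4.2141)
after link 6: o_6 = (-3.3014, -12.7183, 6.5442)

-3.301 -12.718 6.544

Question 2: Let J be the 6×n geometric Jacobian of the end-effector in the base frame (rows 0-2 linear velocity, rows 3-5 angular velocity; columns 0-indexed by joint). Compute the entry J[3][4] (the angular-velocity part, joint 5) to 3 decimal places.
0.650

axis z_4 = (0.6495,0.1250,-0.7500); lever o_n−o_4 = (-2.9330,-3.6160,-0.0359)
cross product → J_v[:, 4] = (-2.7165,2.2231,-1.9821)
J_ω[:, 4] = z_4
entry J[3][4] = 0.6495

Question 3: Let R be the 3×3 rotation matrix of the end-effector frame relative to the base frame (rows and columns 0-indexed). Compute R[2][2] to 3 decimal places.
-0.500

End-effector z-axis (col 2 of R) = (-0.4330,-0.7500,-0.5000)
R[2][2] = -0.5000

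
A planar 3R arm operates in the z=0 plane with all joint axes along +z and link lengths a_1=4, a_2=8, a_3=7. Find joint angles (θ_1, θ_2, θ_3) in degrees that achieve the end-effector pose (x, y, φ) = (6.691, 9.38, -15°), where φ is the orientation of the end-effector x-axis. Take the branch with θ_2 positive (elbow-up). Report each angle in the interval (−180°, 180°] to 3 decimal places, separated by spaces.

wrist centre = target − a_3·(cos φ, sin φ) = (-0.0705, 11.1917)
cos θ_2 = (125.2599−4²−8²)/(2·4·8) = 0.7072; θ_2 = 44.9936° (elbow-up)
β = atan2(11.1917,-0.0705) = 90.3608°; ψ = atan2(5.6562,9.6575) = 30.3568°
θ_1 = β − ψ = 60.0040°
θ_3 = φ − θ_1 − θ_2 = -119.9977° (wrapped to (-180°,180°])

60.004 44.994 -119.998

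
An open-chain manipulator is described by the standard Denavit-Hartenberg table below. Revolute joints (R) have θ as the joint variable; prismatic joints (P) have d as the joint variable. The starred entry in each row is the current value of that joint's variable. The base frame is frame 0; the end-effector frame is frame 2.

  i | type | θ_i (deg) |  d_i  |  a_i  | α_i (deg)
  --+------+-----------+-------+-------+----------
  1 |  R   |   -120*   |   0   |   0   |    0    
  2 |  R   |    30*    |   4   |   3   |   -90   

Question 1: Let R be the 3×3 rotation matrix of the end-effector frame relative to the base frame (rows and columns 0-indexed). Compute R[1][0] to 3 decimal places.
End-effector x-axis (col 0 of R) = (0.0000,-1.0000,0.0000)
R[1][0] = -1.0000

-1.000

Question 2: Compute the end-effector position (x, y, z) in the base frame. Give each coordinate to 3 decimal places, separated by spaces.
after link 1: o_1 = (0.0000, 0.0000, 0.0000)
after link 2: o_2 = (0.0000, -3.0000, 4.0000)

0.000 -3.000 4.000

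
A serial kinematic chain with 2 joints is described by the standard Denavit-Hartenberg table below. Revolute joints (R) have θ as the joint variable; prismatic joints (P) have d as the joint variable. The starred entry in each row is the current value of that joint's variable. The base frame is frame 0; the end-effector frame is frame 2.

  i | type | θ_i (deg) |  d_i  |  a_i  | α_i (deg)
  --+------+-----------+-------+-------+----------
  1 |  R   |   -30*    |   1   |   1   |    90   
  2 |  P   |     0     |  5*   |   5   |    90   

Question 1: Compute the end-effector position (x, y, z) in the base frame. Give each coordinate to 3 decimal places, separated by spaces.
after link 1: o_1 = (0.8660, -0.5000, 1.0000)
after link 2: o_2 = (2.6962, -7.3301, 1.0000)

2.696 -7.330 1.000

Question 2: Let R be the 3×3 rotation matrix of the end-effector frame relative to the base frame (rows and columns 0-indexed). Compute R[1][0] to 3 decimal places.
End-effector x-axis (col 0 of R) = (0.8660,-0.5000,0.0000)
R[1][0] = -0.5000

-0.500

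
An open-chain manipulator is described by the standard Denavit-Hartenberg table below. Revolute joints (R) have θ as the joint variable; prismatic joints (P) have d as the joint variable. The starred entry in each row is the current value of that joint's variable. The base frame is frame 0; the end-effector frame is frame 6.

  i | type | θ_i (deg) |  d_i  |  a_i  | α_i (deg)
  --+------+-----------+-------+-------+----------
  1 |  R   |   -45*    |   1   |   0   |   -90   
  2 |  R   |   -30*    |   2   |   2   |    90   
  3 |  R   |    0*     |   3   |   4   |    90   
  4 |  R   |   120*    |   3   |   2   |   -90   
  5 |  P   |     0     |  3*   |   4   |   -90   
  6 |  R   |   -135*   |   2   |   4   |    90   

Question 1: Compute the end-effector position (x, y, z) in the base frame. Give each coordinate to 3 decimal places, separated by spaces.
after link 1: o_1 = (0.0000, 0.0000, 1.0000)
after link 2: o_2 = (2.6390, 0.1895, 2.0000)
after link 3: o_3 = (4.0278, -1.1994, 6.5981)
after link 4: o_4 = (0.6817, -2.0959, 7.5981)
after link 5: o_5 = (-2.8284, 1.4142, 7.0000)
after link 6: o_6 = (-0.6822, 2.0964, 3.1363)

-0.682 2.096 3.136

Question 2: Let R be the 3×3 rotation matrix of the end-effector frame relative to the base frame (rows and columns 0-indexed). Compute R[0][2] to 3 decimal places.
End-effector z-axis (col 2 of R) = (0.6830,-0.6830,0.2588)
R[0][2] = 0.6830

0.683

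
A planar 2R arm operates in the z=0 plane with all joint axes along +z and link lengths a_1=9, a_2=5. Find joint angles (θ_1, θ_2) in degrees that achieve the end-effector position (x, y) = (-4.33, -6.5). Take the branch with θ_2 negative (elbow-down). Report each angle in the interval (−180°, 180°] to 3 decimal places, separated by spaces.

cos θ_2 = (60.9989−9²−5²)/(2·9·5) = -0.5000; θ_2 = -120.0008° (elbow-down)
β = atan2(-6.5000,-4.3300) = -123.6697°; ψ = atan2(-4.3301,6.4999) = -33.6705°
θ_1 = β − ψ = -89.9992°

-89.999 -120.001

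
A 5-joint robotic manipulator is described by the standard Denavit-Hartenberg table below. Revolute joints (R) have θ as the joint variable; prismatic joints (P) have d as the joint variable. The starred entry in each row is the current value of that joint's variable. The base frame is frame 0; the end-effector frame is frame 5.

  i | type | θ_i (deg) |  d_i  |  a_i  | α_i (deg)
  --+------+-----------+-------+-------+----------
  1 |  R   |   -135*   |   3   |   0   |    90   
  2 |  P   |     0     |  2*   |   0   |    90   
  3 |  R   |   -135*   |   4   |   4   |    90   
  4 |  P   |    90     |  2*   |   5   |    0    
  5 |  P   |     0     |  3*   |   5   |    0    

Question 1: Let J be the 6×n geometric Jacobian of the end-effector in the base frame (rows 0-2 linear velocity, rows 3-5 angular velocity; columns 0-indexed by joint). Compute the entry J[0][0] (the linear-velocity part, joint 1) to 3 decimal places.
-6.414

axis z_0 = ẑ; lever o_n−o_0 = (2.5858,6.4142,-11.0000)
cross product → J_v[:, 0] = (-6.4142,2.5858,0.0000)
J_ω[:, 0] = z_0
entry J[0][0] = -6.4142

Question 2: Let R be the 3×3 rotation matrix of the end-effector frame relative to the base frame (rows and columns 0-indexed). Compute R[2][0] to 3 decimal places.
-1.000

End-effector x-axis (col 0 of R) = (-0.0000,0.0000,-1.0000)
R[2][0] = -1.0000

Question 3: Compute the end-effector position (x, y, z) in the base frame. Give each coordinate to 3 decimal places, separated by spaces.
after link 1: o_1 = (0.0000, 0.0000, 3.0000)
after link 2: o_2 = (-1.4142, 1.4142, 3.0000)
after link 3: o_3 = (2.5858, 1.4142, -1.0000)
after link 4: o_4 = (2.5858, 3.4142, -6.0000)
after link 5: o_5 = (2.5858, 6.4142, -11.0000)

2.586 6.414 -11.000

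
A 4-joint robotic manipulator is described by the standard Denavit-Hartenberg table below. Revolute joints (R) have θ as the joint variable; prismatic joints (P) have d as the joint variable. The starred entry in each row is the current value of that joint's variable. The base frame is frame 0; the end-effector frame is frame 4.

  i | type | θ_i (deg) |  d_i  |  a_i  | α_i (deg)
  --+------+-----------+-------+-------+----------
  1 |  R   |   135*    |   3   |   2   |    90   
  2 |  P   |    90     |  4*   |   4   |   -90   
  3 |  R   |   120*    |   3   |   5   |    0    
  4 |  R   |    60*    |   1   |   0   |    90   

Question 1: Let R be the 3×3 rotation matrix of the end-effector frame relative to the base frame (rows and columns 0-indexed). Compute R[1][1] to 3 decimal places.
End-effector y-axis (col 1 of R) = (0.7071,-0.7071,0.0000)
R[1][1] = -0.7071

-0.707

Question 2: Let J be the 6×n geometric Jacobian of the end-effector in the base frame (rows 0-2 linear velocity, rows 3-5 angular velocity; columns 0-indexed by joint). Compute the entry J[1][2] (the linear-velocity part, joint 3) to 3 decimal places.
axis z_2 = (0.7071,-0.7071,0.0000); lever o_n−o_2 = (-0.2334,-5.8903,-2.5000)
cross product → J_v[:, 2] = (1.7678,1.7678,-4.3301)
J_ω[:, 2] = z_2
entry J[1][2] = 1.7678

1.768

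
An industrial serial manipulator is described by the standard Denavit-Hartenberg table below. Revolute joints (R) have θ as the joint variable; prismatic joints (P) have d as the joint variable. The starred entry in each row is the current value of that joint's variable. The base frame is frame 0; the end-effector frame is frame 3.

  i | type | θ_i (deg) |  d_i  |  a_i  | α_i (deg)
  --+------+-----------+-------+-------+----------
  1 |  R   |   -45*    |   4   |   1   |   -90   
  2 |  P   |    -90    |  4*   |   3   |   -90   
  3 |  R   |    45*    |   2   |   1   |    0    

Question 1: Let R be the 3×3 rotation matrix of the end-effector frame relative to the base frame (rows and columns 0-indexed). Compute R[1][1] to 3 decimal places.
-0.500

End-effector y-axis (col 1 of R) = (-0.5000,-0.5000,-0.7071)
R[1][1] = -0.5000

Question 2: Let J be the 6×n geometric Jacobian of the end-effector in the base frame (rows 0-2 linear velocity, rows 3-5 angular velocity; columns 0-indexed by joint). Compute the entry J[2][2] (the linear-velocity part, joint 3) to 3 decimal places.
-0.707

axis z_2 = (0.7071,-0.7071,-0.0000); lever o_n−o_2 = (0.9142,-1.9142,0.7071)
cross product → J_v[:, 2] = (-0.5000,-0.5000,-0.7071)
J_ω[:, 2] = z_2
entry J[2][2] = -0.7071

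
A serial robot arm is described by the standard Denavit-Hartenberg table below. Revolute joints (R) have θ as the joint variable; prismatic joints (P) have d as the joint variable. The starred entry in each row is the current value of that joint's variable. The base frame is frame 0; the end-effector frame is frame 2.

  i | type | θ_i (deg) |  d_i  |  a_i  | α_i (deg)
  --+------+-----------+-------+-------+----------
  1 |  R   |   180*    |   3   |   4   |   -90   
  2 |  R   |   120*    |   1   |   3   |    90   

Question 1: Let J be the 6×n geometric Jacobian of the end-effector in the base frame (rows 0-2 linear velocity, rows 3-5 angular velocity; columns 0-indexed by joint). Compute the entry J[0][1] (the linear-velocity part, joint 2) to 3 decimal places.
axis z_1 = (-0.0000,-1.0000,0.0000); lever o_n−o_1 = (1.5000,-1.0000,-2.5981)
cross product → J_v[:, 1] = (2.5981,-0.0000,1.5000)
J_ω[:, 1] = z_1
entry J[0][1] = 2.5981

2.598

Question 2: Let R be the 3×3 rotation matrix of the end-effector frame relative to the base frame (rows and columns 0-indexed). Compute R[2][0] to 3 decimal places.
-0.866

End-effector x-axis (col 0 of R) = (0.5000,-0.0000,-0.8660)
R[2][0] = -0.8660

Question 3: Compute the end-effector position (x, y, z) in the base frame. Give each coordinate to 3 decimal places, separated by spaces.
after link 1: o_1 = (-4.0000, 0.0000, 3.0000)
after link 2: o_2 = (-2.5000, -1.0000, 0.4019)

-2.500 -1.000 0.402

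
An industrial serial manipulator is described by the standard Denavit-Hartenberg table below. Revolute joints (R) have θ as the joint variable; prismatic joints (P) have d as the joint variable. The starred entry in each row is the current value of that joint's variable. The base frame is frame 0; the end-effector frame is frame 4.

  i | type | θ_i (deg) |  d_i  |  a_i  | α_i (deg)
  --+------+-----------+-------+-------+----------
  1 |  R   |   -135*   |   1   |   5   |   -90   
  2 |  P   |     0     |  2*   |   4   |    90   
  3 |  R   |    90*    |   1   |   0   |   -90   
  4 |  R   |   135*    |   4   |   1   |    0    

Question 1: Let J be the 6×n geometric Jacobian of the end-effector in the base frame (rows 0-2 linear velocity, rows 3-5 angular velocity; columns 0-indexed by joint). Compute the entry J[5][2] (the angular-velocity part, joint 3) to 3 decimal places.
1.000

axis z_2 = (0.0000,0.0000,1.0000); lever o_n−o_2 = (2.3284,3.3284,0.2929)
cross product → J_v[:, 2] = (-3.3284,2.3284,0.0000)
J_ω[:, 2] = z_2
entry J[5][2] = 1.0000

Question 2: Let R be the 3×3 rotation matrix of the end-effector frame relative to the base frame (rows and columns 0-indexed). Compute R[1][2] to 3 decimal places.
End-effector z-axis (col 2 of R) = (0.7071,0.7071,0.0000)
R[1][2] = 0.7071

0.707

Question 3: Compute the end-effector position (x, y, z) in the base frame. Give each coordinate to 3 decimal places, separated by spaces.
after link 1: o_1 = (-3.5355, -3.5355, 1.0000)
after link 2: o_2 = (-4.9497, -7.7782, 1.0000)
after link 3: o_3 = (-4.9497, -7.7782, 2.0000)
after link 4: o_4 = (-2.6213, -4.4497, 1.2929)

-2.621 -4.450 1.293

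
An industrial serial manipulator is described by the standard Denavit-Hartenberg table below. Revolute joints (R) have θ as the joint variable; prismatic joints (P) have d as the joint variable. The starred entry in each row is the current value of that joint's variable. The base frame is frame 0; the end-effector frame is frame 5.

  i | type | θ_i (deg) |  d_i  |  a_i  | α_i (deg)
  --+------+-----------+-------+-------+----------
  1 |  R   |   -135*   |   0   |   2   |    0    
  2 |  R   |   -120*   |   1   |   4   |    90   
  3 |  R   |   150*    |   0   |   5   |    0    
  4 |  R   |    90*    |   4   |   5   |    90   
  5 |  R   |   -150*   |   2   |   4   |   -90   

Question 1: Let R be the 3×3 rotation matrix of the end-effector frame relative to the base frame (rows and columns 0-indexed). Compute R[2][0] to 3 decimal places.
End-effector x-axis (col 0 of R) = (-0.5950,0.2888,0.7500)
R[2][0] = 0.7500

0.750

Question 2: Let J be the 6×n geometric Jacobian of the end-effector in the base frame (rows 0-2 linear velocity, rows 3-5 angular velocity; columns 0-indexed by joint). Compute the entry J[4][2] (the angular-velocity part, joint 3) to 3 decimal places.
0.259

axis z_2 = (0.9659,0.2588,0.0000); lever o_n−o_2 = (3.6996,-6.0798,2.1699)
cross product → J_v[:, 2] = (0.5616,-2.0959,-6.8301)
J_ω[:, 2] = z_2
entry J[4][2] = 0.2588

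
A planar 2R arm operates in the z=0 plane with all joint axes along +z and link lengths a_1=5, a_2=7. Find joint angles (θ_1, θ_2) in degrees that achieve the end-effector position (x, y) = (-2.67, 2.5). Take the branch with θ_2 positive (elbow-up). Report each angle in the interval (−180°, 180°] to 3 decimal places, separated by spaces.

30.003 149.999

cos θ_2 = (13.3789−5²−7²)/(2·5·7) = -0.8660; θ_2 = 149.9989° (elbow-up)
β = atan2(2.5000,-2.6700) = 136.8833°; ψ = atan2(3.5001,-1.0621) = 106.8804°
θ_1 = β − ψ = 30.0029°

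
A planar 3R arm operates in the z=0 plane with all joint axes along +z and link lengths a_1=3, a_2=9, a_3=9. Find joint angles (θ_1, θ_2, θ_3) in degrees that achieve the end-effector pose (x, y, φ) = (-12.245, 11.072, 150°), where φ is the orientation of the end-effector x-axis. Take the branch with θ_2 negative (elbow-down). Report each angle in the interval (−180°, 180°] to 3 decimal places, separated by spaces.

wrist centre = target − a_3·(cos φ, sin φ) = (-4.4508, 6.5720)
cos θ_2 = (63.0005−3²−9²)/(2·3·9) = -0.5000; θ_2 = -119.9993° (elbow-down)
β = atan2(6.5720,-4.4508) = 124.1071°; ψ = atan2(-7.7943,-1.4999) = -100.8927°
θ_1 = β − ψ = 224.9998°
θ_3 = φ − θ_1 − θ_2 = 44.9995° (wrapped to (-180°,180°])

-135.000 -119.999 45.000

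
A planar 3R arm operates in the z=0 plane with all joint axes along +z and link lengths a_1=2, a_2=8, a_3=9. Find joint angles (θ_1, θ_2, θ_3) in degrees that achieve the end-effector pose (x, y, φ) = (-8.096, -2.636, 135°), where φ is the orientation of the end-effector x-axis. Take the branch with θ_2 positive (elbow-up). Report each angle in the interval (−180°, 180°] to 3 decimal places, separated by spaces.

-150.001 60.002 -135.000

wrist centre = target − a_3·(cos φ, sin φ) = (-1.7320, -9.0000)
cos θ_2 = (83.9993−2²−8²)/(2·2·8) = 0.5000; θ_2 = 60.0015° (elbow-up)
β = atan2(-9.0000,-1.7320) = -100.8934°; ψ = atan2(6.9283,5.9998) = 49.1079°
θ_1 = β − ψ = -150.0013°
θ_3 = φ − θ_1 − θ_2 = -135.0002° (wrapped to (-180°,180°])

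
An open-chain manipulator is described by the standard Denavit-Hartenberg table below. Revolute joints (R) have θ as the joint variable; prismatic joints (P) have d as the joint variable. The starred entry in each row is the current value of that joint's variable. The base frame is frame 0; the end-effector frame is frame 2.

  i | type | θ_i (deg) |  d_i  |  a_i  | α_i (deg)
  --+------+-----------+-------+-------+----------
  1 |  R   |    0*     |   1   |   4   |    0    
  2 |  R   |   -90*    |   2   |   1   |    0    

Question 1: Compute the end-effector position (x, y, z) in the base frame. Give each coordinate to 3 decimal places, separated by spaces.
after link 1: o_1 = (4.0000, 0.0000, 1.0000)
after link 2: o_2 = (4.0000, -1.0000, 3.0000)

4.000 -1.000 3.000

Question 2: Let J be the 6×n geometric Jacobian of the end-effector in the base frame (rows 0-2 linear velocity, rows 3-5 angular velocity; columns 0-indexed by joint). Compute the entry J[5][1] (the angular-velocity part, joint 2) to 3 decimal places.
axis z_1 = (0.0000,0.0000,1.0000); lever o_n−o_1 = (0.0000,-1.0000,2.0000)
cross product → J_v[:, 1] = (1.0000,0.0000,-0.0000)
J_ω[:, 1] = z_1
entry J[5][1] = 1.0000

1.000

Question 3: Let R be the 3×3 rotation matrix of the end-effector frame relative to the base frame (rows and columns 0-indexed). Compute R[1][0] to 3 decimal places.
End-effector x-axis (col 0 of R) = (0.0000,-1.0000,0.0000)
R[1][0] = -1.0000

-1.000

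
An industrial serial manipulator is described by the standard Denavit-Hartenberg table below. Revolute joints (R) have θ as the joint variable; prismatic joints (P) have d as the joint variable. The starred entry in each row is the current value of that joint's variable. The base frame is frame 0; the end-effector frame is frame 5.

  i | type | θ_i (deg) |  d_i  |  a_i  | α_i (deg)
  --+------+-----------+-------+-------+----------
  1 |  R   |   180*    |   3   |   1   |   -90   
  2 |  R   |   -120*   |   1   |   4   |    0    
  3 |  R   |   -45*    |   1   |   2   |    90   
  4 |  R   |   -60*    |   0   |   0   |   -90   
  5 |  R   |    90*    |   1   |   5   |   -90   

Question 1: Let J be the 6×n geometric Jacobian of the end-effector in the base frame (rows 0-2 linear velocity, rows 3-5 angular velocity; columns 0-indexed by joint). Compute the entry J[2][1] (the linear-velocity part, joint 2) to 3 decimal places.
axis z_1 = (-0.0000,-1.0000,0.0000); lever o_n−o_1 = (3.4743,-2.5000,9.0355)
cross product → J_v[:, 1] = (-9.0355,0.0000,3.4743)
J_ω[:, 1] = z_1
entry J[2][1] = 3.4743

3.474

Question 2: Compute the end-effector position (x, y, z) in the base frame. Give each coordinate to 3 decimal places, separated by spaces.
2.474 -2.500 12.036

after link 1: o_1 = (-1.0000, 0.0000, 3.0000)
after link 2: o_2 = (1.0000, -1.0000, 6.4641)
after link 3: o_3 = (2.9319, -2.0000, 6.9817)
after link 4: o_4 = (2.9319, -2.0000, 6.9817)
after link 5: o_5 = (2.4743, -2.5000, 12.0355)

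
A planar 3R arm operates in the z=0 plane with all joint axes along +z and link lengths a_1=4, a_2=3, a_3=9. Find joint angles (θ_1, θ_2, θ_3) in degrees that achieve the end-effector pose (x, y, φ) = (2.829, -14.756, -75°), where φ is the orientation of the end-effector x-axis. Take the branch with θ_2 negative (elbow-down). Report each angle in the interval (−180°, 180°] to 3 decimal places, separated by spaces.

wrist centre = target − a_3·(cos φ, sin φ) = (0.4996, -6.0627)
cos θ_2 = (37.0056−4²−3²)/(2·4·3) = 0.5002; θ_2 = -59.9847° (elbow-down)
β = atan2(-6.0627,0.4996) = -85.2889°; ψ = atan2(-2.5977,5.5007) = -25.2788°
θ_1 = β − ψ = -60.0101°
θ_3 = φ − θ_1 − θ_2 = 44.9947° (wrapped to (-180°,180°])

-60.010 -59.985 44.995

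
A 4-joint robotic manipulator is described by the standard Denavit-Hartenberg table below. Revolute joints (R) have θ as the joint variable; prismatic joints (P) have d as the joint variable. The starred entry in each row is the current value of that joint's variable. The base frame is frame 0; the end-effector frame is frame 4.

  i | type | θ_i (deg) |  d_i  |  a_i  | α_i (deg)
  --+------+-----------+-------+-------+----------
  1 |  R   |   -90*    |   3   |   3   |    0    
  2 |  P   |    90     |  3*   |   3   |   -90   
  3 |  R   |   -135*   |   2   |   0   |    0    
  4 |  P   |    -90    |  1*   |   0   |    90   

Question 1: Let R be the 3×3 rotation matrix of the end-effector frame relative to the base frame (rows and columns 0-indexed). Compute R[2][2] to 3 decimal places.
End-effector z-axis (col 2 of R) = (0.7071,0.0000,-0.7071)
R[2][2] = -0.7071

-0.707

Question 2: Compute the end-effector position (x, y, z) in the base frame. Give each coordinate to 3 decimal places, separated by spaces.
3.000 0.000 6.000

after link 1: o_1 = (0.0000, -3.0000, 3.0000)
after link 2: o_2 = (3.0000, -3.0000, 6.0000)
after link 3: o_3 = (3.0000, -1.0000, 6.0000)
after link 4: o_4 = (3.0000, 0.0000, 6.0000)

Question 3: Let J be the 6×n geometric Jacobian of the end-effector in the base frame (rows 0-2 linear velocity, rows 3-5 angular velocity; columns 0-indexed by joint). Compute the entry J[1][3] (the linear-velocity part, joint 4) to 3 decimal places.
1.000

prismatic axis z_3 = (0.0000,1.0000,0.0000)
J_v[:, 3] = z_3; J_ω[:, 3] = (0,0,0)
entry J[1][3] = 1.0000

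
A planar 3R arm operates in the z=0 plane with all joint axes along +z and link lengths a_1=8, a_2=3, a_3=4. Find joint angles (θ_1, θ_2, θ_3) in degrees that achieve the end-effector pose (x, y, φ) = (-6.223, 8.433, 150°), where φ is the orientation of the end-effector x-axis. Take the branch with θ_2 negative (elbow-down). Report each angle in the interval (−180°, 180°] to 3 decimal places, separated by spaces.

wrist centre = target − a_3·(cos φ, sin φ) = (-2.7589, 6.4330)
cos θ_2 = (48.9950−8²−3²)/(2·8·3) = -0.5001; θ_2 = -120.0069° (elbow-down)
β = atan2(6.4330,-2.7589) = 113.2129°; ψ = atan2(-2.5979,6.4997) = -21.7864°
θ_1 = β − ψ = 134.9992°
θ_3 = φ − θ_1 − θ_2 = 135.0076° (wrapped to (-180°,180°])

134.999 -120.007 135.008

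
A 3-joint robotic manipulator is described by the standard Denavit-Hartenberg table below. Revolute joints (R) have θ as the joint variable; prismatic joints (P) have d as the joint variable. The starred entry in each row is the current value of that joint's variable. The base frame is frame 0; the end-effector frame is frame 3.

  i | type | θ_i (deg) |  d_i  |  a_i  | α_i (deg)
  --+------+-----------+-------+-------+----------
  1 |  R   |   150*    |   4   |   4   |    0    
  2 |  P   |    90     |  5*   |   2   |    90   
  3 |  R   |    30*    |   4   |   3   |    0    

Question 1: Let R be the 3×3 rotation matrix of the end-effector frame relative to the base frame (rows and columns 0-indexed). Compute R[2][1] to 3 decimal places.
0.866

End-effector y-axis (col 1 of R) = (0.2500,0.4330,0.8660)
R[2][1] = 0.8660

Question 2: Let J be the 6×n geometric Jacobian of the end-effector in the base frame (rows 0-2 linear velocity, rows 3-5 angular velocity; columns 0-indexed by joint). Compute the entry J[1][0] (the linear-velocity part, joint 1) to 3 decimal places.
-9.227

axis z_0 = ẑ; lever o_n−o_0 = (-9.2272,0.0179,10.5000)
cross product → J_v[:, 0] = (-0.0179,-9.2272,0.0000)
J_ω[:, 0] = z_0
entry J[1][0] = -9.2272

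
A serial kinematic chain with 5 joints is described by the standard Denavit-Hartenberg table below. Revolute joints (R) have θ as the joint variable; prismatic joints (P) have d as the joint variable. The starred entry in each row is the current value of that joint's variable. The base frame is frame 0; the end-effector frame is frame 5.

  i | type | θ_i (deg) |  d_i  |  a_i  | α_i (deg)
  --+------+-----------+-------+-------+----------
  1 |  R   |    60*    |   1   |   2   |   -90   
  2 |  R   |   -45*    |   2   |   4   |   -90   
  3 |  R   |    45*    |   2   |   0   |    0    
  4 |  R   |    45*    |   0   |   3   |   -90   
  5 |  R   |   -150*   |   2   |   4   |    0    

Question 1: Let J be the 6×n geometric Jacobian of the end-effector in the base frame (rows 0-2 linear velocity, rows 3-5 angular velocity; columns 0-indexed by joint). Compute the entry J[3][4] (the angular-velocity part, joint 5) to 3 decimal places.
axis z_4 = (-0.3536,-0.6124,-0.7071); lever o_n−o_4 = (-3.0000,1.7321,-2.8284)
cross product → J_v[:, 4] = (2.9568,1.1213,-2.4495)
J_ω[:, 4] = z_4
entry J[3][4] = -0.3536

-0.354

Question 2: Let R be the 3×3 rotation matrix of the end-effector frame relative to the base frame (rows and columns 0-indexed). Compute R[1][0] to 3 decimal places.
End-effector x-axis (col 0 of R) = (-0.5732,0.7392,-0.3536)
R[1][0] = 0.7392

0.739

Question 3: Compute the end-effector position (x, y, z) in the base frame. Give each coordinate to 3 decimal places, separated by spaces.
0.987 6.638 -0.414

after link 1: o_1 = (1.0000, 1.7321, 1.0000)
after link 2: o_2 = (0.6822, 5.1815, 3.8284)
after link 3: o_3 = (1.3893, 6.4063, 2.4142)
after link 4: o_4 = (3.9873, 4.9063, 2.4142)
after link 5: o_5 = (0.9873, 6.6383, -0.4142)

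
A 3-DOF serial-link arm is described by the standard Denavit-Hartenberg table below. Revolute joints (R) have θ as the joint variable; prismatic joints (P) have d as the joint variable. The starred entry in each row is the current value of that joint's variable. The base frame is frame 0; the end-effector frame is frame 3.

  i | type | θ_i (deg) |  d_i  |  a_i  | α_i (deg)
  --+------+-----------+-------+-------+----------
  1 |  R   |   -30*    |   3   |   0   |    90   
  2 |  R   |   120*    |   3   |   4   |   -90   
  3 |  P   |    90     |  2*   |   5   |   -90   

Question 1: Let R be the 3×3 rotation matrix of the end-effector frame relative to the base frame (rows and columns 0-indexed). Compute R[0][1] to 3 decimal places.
0.750

End-effector y-axis (col 1 of R) = (0.7500,-0.4330,0.5000)
R[0][1] = 0.7500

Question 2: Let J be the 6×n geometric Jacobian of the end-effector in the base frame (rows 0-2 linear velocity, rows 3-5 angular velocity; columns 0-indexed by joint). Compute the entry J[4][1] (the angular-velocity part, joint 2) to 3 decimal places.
axis z_1 = (-0.5000,-0.8660,0.0000); lever o_n−o_1 = (-2.2321,3.5981,2.4641)
cross product → J_v[:, 1] = (-2.1340,1.2321,-3.7321)
J_ω[:, 1] = z_1
entry J[4][1] = -0.8660

-0.866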